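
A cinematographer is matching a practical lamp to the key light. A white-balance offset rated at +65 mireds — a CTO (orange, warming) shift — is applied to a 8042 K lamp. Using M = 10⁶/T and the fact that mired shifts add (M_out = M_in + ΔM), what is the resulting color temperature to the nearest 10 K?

M_in = 10⁶/8042 = 124.35 mireds.
M_out = 124.35 + (+65) = 189.35 mireds.
T_out = 10⁶/189.35 = 5281.3 K → 5280 K.

5280 K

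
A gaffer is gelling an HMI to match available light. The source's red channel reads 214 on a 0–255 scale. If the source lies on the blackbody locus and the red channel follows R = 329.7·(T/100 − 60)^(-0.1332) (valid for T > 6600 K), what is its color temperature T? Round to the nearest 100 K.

8600 K

(t − 60)^(-0.1332) = 214/329.7 = 0.64907.
t − 60 = 0.64907^(1/-0.1332) = 0.64907^(-7.508) = 25.657, so t = 85.657.
T = 100·t = 8566 K → 8600 K to the nearest 100 K.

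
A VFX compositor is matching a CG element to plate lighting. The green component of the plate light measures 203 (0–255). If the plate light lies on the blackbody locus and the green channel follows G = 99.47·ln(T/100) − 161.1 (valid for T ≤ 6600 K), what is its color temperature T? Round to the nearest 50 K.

ln t = (203 + 161.1) / 99.47 = 3.6604.
t = e^3.6604 = 38.877.
T = 100·t = 3888 K → 3900 K to the nearest 50 K.

3900 K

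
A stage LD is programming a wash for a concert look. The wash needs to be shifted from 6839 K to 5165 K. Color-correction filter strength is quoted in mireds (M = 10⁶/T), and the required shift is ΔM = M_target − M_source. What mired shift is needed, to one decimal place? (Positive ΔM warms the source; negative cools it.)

+47.4 mireds

M_source = 10⁶/6839 = 146.220; M_target = 10⁶/5165 = 193.611.
ΔM = 193.611 − 146.220 = 47.391 → +47.4 mireds, a warming shift.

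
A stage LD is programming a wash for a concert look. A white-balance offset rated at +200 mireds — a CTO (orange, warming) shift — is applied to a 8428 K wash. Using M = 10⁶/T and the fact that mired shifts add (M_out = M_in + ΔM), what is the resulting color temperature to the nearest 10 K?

M_in = 10⁶/8428 = 118.65 mireds.
M_out = 118.65 + (+200) = 318.65 mireds.
T_out = 10⁶/318.65 = 3138.2 K → 3140 K.

3140 K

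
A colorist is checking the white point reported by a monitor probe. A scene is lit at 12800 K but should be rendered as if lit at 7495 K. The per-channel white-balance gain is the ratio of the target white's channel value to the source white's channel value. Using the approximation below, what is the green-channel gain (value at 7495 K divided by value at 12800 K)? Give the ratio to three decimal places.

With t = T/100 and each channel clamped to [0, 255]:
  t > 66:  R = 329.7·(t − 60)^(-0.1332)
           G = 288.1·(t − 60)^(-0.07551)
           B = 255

At 12800 K (t = 128):
  G = 288.1·(128 − 60)^(-0.07551) = 288.1·68^(-0.07551) = 288.1·0.72716 = 209.493.
At 7495 K (t = 74.95):
  G = 288.1·(74.95 − 60)^(-0.07551) = 288.1·14.95^(-0.07551) = 288.1·0.81527 = 234.880.
Gain = 234.880 / 209.493 = 1.1212 → 1.121.

1.121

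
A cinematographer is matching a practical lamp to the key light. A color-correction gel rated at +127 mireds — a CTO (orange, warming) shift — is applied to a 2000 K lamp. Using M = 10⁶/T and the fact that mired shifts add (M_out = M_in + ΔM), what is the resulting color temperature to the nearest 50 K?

M_in = 10⁶/2000 = 500.00 mireds.
M_out = 500.00 + (+127) = 627.00 mireds.
T_out = 10⁶/627.00 = 1594.9 K → 1600 K.

1600 K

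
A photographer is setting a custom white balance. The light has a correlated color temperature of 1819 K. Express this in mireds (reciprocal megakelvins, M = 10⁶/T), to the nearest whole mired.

M = 10⁶ / 1819 = 549.753 → 550 mireds.

550 mireds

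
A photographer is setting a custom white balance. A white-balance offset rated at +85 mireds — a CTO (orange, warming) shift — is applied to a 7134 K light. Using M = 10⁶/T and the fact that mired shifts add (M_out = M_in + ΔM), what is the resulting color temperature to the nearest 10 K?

M_in = 10⁶/7134 = 140.17 mireds.
M_out = 140.17 + (+85) = 225.17 mireds.
T_out = 10⁶/225.17 = 4441.0 K → 4440 K.

4440 K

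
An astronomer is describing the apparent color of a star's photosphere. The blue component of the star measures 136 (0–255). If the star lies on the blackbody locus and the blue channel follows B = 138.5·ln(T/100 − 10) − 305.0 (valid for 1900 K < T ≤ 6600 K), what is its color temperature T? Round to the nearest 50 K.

ln(t − 10) = (136 + 305.0) / 138.5 = 3.1841.
t − 10 = e^3.1841 = 24.146, so t = 34.146.
T = 100·t = 3415 K → 3400 K to the nearest 50 K.

3400 K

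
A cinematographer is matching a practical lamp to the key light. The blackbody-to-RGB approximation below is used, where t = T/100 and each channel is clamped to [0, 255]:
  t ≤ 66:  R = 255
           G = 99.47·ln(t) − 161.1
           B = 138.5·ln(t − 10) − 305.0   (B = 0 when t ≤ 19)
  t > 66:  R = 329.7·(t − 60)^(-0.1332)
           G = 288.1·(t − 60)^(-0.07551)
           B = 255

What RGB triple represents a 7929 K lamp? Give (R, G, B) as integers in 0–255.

t = 7929/100 = 79.29; the t > 66 branch applies.
R = 329.7·(79.29 − 60)^(-0.1332) = 329.7·19.29^(-0.1332) = 329.7·0.67421 = 222.286.
G = 288.1·(79.29 − 60)^(-0.07551) = 288.1·19.29^(-0.07551) = 288.1·0.79973 = 230.403.
B = 255 by definition for t > 66.
Rounded: (222, 230, 255).

(222, 230, 255)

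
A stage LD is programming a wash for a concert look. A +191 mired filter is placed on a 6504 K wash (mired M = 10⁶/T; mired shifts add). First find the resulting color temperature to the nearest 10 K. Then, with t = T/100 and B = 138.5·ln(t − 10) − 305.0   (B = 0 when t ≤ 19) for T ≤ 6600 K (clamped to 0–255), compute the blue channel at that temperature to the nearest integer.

M_in = 10⁶/6504 = 153.75; M_out = 153.75 + (+191) = 344.75.
T_out = 10⁶/344.75 = 2900.6 K → 2900 K; t = 29.
B = 138.5·ln(29 − 10) − 305.0 = 138.5·ln 19 − 305.0 = 138.5·2.9444 − 305.0 = 102.805.
Rounded: 103.

103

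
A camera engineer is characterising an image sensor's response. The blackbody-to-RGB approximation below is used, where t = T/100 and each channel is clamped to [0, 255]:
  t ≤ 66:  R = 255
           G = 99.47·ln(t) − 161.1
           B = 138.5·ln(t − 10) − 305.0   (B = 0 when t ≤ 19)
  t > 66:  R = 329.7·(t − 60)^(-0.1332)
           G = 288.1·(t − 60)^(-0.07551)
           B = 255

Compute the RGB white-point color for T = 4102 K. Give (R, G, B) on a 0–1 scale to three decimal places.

(1.000, 0.817, 0.669)

t = 4102/100 = 41.02; the t ≤ 66 branch applies.
R = 255 by definition for t ≤ 66.
G = 99.47·ln 41.02 − 161.1 = 99.47·3.7141 − 161.1 = 208.338.
B = 138.5·ln(41.02 − 10) − 305.0 = 138.5·ln 31.02 − 305.0 = 138.5·3.4346 − 305.0 = 170.697.
Dividing each by 255: (1.0000, 0.8170, 0.6694) → (1.000, 0.817, 0.669).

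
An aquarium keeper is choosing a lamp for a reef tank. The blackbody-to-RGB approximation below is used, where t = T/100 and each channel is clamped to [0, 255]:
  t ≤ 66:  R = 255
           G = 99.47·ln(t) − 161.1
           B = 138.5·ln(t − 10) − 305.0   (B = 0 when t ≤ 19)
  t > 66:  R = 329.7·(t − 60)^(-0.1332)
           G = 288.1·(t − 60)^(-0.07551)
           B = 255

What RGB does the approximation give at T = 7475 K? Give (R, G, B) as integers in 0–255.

t = 7475/100 = 74.75; the t > 66 branch applies.
R = 329.7·(74.75 − 60)^(-0.1332) = 329.7·14.75^(-0.1332) = 329.7·0.69874 = 230.375.
G = 288.1·(74.75 − 60)^(-0.07551) = 288.1·14.75^(-0.07551) = 288.1·0.81610 = 235.119.
B = 255 by definition for t > 66.
Rounded: (230, 235, 255).

(230, 235, 255)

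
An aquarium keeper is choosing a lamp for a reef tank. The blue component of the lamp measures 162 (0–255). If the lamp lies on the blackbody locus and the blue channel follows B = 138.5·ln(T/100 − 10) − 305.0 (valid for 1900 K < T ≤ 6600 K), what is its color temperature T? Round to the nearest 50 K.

ln(t − 10) = (162 + 305.0) / 138.5 = 3.3718.
t − 10 = e^3.3718 = 29.132, so t = 39.132.
T = 100·t = 3913 K → 3900 K to the nearest 50 K.

3900 K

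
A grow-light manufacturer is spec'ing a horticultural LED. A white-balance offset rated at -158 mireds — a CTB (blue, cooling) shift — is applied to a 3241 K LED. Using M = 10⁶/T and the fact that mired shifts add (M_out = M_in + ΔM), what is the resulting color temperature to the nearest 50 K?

6650 K

M_in = 10⁶/3241 = 308.55 mireds.
M_out = 308.55 + (-158) = 150.55 mireds.
T_out = 10⁶/150.55 = 6642.5 K → 6650 K.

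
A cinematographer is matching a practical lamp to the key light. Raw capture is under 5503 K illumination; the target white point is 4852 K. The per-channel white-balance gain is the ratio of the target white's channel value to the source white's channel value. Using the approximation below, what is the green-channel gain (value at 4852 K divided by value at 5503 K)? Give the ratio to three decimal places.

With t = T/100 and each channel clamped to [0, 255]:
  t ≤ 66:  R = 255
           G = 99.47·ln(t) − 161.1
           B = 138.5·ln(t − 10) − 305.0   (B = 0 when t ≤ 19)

At 5503 K (t = 55.03):
  G = 99.47·ln 55.03 − 161.1 = 99.47·4.0079 − 161.1 = 237.564.
At 4852 K (t = 48.52):
  G = 99.47·ln 48.52 − 161.1 = 99.47·3.8820 − 161.1 = 225.040.
Gain = 225.040 / 237.564 = 0.9473 → 0.947.

0.947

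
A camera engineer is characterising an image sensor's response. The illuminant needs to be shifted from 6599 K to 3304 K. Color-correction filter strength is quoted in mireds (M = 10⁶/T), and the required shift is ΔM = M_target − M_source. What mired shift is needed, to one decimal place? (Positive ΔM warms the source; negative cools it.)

+151.1 mireds

M_source = 10⁶/6599 = 151.538; M_target = 10⁶/3304 = 302.663.
ΔM = 302.663 − 151.538 = 151.125 → +151.1 mireds, a warming shift.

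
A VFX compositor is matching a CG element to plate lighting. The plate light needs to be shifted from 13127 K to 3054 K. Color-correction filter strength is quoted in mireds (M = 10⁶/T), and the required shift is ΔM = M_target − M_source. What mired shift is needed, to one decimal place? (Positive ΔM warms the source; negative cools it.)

+251.3 mireds

M_source = 10⁶/13127 = 76.179; M_target = 10⁶/3054 = 327.439.
ΔM = 327.439 − 76.179 = 251.261 → +251.3 mireds, a warming shift.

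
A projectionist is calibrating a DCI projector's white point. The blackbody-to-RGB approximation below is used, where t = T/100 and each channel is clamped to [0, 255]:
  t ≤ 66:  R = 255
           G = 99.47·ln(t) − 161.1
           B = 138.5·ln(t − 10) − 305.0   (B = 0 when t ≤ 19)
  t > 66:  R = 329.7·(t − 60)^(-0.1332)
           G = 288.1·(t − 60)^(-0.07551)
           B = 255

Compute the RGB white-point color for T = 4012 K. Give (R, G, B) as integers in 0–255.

t = 4012/100 = 40.12; the t ≤ 66 branch applies.
R = 255 by definition for t ≤ 66.
G = 99.47·ln 40.12 − 161.1 = 99.47·3.6919 − 161.1 = 206.131.
B = 138.5·ln(40.12 − 10) − 305.0 = 138.5·ln 30.12 − 305.0 = 138.5·3.4052 − 305.0 = 166.619.
Rounded: (255, 206, 167).

(255, 206, 167)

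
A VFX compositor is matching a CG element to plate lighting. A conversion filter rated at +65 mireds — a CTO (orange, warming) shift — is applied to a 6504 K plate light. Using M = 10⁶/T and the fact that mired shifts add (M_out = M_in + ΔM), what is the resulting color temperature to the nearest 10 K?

M_in = 10⁶/6504 = 153.75 mireds.
M_out = 153.75 + (+65) = 218.75 mireds.
T_out = 10⁶/218.75 = 4571.4 K → 4570 K.

4570 K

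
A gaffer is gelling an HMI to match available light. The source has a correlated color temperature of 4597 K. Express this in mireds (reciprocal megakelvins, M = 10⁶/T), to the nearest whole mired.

M = 10⁶ / 4597 = 217.533 → 218 mireds.

218 mireds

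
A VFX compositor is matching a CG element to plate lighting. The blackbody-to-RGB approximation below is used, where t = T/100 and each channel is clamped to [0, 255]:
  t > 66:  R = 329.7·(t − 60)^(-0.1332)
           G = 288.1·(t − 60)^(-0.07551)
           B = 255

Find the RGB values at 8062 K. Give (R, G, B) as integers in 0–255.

(220, 229, 255)

t = 8062/100 = 80.62; the t > 66 branch applies.
R = 329.7·(80.62 − 60)^(-0.1332) = 329.7·20.62^(-0.1332) = 329.7·0.66825 = 220.321.
G = 288.1·(80.62 − 60)^(-0.07551) = 288.1·20.62^(-0.07551) = 288.1·0.79572 = 229.246.
B = 255 by definition for t > 66.
Rounded: (220, 229, 255).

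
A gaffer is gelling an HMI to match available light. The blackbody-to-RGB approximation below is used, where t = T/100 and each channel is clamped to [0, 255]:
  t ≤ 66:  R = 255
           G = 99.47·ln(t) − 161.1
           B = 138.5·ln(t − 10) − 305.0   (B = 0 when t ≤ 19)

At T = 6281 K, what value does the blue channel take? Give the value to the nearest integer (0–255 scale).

t = 6281/100 = 62.81; the t ≤ 66 branch applies.
B = 138.5·ln(62.81 − 10) − 305.0 = 138.5·ln 52.81 − 305.0 = 138.5·3.9667 − 305.0 = 244.388.
Rounded: 244.

244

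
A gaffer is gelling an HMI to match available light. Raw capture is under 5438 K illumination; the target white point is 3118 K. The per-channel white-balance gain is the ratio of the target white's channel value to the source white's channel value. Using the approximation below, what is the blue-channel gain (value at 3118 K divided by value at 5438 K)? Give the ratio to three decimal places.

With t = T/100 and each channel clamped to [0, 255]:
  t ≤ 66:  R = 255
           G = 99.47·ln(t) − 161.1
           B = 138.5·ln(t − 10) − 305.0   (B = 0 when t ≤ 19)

0.535

At 5438 K (t = 54.38):
  B = 138.5·ln(54.38 − 10) − 305.0 = 138.5·ln 44.38 − 305.0 = 138.5·3.7928 − 305.0 = 220.301.
At 3118 K (t = 31.18):
  B = 138.5·ln(31.18 − 10) − 305.0 = 138.5·ln 21.18 − 305.0 = 138.5·3.0531 − 305.0 = 117.848.
Gain = 117.848 / 220.301 = 0.5349 → 0.535.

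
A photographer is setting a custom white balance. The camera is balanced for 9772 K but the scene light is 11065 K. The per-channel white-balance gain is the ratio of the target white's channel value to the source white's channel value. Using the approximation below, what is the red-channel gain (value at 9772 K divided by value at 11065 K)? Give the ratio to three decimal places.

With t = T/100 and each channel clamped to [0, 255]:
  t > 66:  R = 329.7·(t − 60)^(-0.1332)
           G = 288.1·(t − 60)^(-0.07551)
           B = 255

1.040

At 11065 K (t = 110.65):
  R = 329.7·(110.65 − 60)^(-0.1332) = 329.7·50.65^(-0.1332) = 329.7·0.59286 = 195.465.
At 9772 K (t = 97.72):
  R = 329.7·(97.72 − 60)^(-0.1332) = 329.7·37.72^(-0.1332) = 329.7·0.61660 = 203.292.
Gain = 203.292 / 195.465 = 1.0400 → 1.040.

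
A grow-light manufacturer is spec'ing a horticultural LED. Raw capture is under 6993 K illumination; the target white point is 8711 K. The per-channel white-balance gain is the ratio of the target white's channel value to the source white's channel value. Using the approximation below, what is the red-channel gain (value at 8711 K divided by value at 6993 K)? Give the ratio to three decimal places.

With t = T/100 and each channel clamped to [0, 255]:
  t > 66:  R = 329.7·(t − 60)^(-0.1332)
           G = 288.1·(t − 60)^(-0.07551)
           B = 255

0.875

At 6993 K (t = 69.93):
  R = 329.7·(69.93 − 60)^(-0.1332) = 329.7·9.93^(-0.1332) = 329.7·0.73656 = 242.843.
At 8711 K (t = 87.11):
  R = 329.7·(87.11 − 60)^(-0.1332) = 329.7·27.11^(-0.1332) = 329.7·0.64433 = 212.435.
Gain = 212.435 / 242.843 = 0.8748 → 0.875.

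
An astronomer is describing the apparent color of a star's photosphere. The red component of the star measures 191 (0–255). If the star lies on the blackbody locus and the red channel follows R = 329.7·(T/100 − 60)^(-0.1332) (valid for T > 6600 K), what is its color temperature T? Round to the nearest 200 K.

(t − 60)^(-0.1332) = 191/329.7 = 0.57931.
t − 60 = 0.57931^(1/-0.1332) = 0.57931^(-7.508) = 60.245, so t = 120.245.
T = 100·t = 12025 K → 12000 K to the nearest 200 K.

12000 K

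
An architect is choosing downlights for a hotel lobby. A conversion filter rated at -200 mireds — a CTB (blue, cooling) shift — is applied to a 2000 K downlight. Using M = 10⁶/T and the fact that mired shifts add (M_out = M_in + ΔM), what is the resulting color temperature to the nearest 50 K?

3350 K

M_in = 10⁶/2000 = 500.00 mireds.
M_out = 500.00 + (-200) = 300.00 mireds.
T_out = 10⁶/300.00 = 3333.3 K → 3350 K.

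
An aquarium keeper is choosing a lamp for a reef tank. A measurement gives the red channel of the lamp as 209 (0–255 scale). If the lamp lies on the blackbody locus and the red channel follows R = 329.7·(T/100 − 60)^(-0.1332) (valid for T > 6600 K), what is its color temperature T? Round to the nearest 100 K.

(t − 60)^(-0.1332) = 209/329.7 = 0.63391.
t − 60 = 0.63391^(1/-0.1332) = 0.63391^(-7.508) = 30.639, so t = 90.639.
T = 100·t = 9064 K → 9100 K to the nearest 100 K.

9100 K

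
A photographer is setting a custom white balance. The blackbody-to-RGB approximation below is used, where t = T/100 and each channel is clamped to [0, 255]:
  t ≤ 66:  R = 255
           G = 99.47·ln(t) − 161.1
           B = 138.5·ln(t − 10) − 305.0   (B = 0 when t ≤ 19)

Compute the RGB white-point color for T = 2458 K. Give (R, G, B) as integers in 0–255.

t = 2458/100 = 24.58; the t ≤ 66 branch applies.
R = 255 by definition for t ≤ 66.
G = 99.47·ln 24.58 − 161.1 = 99.47·3.2019 − 161.1 = 157.396.
B = 138.5·ln(24.58 − 10) − 305.0 = 138.5·ln 14.58 − 305.0 = 138.5·2.6797 − 305.0 = 66.132.
Rounded: (255, 157, 66).

(255, 157, 66)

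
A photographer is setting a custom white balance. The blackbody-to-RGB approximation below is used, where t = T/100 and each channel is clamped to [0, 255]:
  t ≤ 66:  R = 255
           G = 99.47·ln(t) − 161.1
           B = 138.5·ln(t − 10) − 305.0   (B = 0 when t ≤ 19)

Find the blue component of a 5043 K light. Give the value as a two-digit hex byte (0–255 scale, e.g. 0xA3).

0xCF

t = 5043/100 = 50.43; the t ≤ 66 branch applies.
B = 138.5·ln(50.43 − 10) − 305.0 = 138.5·ln 40.43 − 305.0 = 138.5·3.6996 − 305.0 = 207.391.
Rounded: 207; in hex, 0xCF.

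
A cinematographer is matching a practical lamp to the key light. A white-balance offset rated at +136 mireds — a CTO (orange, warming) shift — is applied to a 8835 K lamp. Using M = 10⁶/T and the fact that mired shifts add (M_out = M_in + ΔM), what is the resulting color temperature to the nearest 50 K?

M_in = 10⁶/8835 = 113.19 mireds.
M_out = 113.19 + (+136) = 249.19 mireds.
T_out = 10⁶/249.19 = 4013.1 K → 4000 K.

4000 K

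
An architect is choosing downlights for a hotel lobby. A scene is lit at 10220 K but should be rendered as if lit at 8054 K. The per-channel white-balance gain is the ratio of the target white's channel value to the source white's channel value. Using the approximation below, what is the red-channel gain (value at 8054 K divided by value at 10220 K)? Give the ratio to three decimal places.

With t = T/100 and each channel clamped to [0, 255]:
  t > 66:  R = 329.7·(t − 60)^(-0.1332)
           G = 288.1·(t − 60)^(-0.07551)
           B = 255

1.101

At 10220 K (t = 102.2):
  R = 329.7·(102.2 − 60)^(-0.1332) = 329.7·42.2^(-0.1332) = 329.7·0.60745 = 200.275.
At 8054 K (t = 80.54):
  R = 329.7·(80.54 − 60)^(-0.1332) = 329.7·20.54^(-0.1332) = 329.7·0.66859 = 220.435.
Gain = 220.435 / 200.275 = 1.1007 → 1.101.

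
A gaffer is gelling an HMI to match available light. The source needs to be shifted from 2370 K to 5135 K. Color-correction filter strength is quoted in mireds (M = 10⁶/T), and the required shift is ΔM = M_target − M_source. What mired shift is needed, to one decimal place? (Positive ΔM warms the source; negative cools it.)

-227.2 mireds

M_source = 10⁶/2370 = 421.941; M_target = 10⁶/5135 = 194.742.
ΔM = 194.742 − 421.941 = -227.199 → -227.2 mireds, a cooling shift.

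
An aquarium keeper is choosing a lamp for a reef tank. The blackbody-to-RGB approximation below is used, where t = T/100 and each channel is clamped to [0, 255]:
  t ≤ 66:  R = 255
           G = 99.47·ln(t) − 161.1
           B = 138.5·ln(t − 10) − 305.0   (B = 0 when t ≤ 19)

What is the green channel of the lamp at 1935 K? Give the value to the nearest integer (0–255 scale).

134

t = 1935/100 = 19.35; the t ≤ 66 branch applies.
G = 99.47·ln 19.35 − 161.1 = 99.47·2.9627 − 161.1 = 133.599.
Rounded: 134.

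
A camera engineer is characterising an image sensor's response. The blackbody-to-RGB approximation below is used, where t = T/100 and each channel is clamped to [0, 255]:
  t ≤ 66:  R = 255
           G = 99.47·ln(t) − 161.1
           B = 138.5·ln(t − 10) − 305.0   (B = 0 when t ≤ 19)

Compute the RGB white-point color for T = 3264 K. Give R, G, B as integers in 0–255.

t = 3264/100 = 32.64; the t ≤ 66 branch applies.
R = 255 by definition for t ≤ 66.
G = 99.47·ln 32.64 − 161.1 = 99.47·3.4855 − 161.1 = 185.607.
B = 138.5·ln(32.64 − 10) − 305.0 = 138.5·ln 22.64 − 305.0 = 138.5·3.1197 − 305.0 = 127.081.
Rounded: (255, 186, 127).

R=255, G=186, B=127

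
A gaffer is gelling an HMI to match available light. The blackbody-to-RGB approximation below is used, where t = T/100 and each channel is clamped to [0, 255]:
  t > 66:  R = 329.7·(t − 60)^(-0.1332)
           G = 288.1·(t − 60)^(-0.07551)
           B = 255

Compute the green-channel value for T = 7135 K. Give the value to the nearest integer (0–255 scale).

t = 7135/100 = 71.35; the t > 66 branch applies.
G = 288.1·(71.35 − 60)^(-0.07551) = 288.1·11.35^(-0.07551) = 288.1·0.83241 = 239.817.
Rounded: 240.

240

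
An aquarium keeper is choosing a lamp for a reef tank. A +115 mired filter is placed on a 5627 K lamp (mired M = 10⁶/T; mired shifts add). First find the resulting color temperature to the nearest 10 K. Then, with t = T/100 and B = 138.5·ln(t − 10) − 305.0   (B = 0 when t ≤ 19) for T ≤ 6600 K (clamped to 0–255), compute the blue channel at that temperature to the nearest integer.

136

M_in = 10⁶/5627 = 177.71; M_out = 177.71 + (+115) = 292.71.
T_out = 10⁶/292.71 = 3416.3 K → 3420 K; t = 34.2.
B = 138.5·ln(34.2 − 10) − 305.0 = 138.5·ln 24.2 − 305.0 = 138.5·3.1864 − 305.0 = 136.310.
Rounded: 136.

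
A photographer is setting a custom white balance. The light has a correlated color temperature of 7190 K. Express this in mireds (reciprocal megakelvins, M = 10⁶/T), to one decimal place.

M = 10⁶ / 7190 = 139.082 → 139.1 mireds.

139.1 mireds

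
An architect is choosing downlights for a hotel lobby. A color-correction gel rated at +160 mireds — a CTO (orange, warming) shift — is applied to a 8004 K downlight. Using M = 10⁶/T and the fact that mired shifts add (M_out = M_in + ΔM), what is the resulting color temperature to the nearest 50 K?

3500 K

M_in = 10⁶/8004 = 124.94 mireds.
M_out = 124.94 + (+160) = 284.94 mireds.
T_out = 10⁶/284.94 = 3509.5 K → 3500 K.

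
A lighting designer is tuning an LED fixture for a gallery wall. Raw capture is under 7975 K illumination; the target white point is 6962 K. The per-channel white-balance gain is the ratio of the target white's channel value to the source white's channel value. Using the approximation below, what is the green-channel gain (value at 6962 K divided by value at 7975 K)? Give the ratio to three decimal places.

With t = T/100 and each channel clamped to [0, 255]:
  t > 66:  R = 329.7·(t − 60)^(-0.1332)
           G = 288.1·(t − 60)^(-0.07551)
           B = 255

1.056

At 7975 K (t = 79.75):
  G = 288.1·(79.75 − 60)^(-0.07551) = 288.1·19.75^(-0.07551) = 288.1·0.79831 = 229.993.
At 6962 K (t = 69.62):
  G = 288.1·(69.62 − 60)^(-0.07551) = 288.1·9.62^(-0.07551) = 288.1·0.84287 = 242.831.
Gain = 242.831 / 229.993 = 1.0558 → 1.056.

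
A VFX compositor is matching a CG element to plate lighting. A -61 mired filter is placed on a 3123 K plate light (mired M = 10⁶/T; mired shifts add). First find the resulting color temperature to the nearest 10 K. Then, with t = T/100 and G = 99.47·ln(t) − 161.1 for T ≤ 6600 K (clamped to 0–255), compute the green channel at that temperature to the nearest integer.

202

M_in = 10⁶/3123 = 320.20; M_out = 320.20 + (-61) = 259.20.
T_out = 10⁶/259.20 = 3858.0 K → 3860 K; t = 38.6.
G = 99.47·ln 38.6 − 161.1 = 99.47·3.6533 − 161.1 = 202.289.
Rounded: 202.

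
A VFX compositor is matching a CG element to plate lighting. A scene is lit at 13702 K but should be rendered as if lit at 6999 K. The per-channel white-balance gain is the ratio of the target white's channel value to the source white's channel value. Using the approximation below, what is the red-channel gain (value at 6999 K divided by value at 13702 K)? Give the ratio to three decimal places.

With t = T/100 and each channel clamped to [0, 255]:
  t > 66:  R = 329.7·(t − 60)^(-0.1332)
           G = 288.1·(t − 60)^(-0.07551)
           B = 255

At 13702 K (t = 137.02):
  R = 329.7·(137.02 − 60)^(-0.1332) = 329.7·77.02^(-0.1332) = 329.7·0.56067 = 184.852.
At 6999 K (t = 69.99):
  R = 329.7·(69.99 − 60)^(-0.1332) = 329.7·9.99^(-0.1332) = 329.7·0.73597 = 242.648.
Gain = 242.648 / 184.852 = 1.3127 → 1.313.

1.313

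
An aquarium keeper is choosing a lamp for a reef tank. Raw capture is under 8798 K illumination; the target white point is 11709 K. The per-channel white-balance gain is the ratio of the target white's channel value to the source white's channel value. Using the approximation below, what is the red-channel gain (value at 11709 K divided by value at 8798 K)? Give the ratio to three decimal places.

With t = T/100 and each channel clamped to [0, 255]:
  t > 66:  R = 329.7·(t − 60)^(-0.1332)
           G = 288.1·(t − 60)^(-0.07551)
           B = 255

0.909

At 8798 K (t = 87.98):
  R = 329.7·(87.98 − 60)^(-0.1332) = 329.7·27.98^(-0.1332) = 329.7·0.64162 = 211.543.
At 11709 K (t = 117.09):
  R = 329.7·(117.09 − 60)^(-0.1332) = 329.7·57.09^(-0.1332) = 329.7·0.58348 = 192.373.
Gain = 192.373 / 211.543 = 0.9094 → 0.909.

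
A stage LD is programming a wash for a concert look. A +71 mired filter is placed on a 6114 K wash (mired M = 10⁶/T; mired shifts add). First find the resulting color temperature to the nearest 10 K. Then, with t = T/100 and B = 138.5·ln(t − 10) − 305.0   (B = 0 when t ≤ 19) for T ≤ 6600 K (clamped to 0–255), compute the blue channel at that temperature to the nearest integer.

178

M_in = 10⁶/6114 = 163.56; M_out = 163.56 + (+71) = 234.56.
T_out = 10⁶/234.56 = 4263.3 K → 4260 K; t = 42.6.
B = 138.5·ln(42.6 − 10) − 305.0 = 138.5·ln 32.6 − 305.0 = 138.5·3.4843 − 305.0 = 177.577.
Rounded: 178.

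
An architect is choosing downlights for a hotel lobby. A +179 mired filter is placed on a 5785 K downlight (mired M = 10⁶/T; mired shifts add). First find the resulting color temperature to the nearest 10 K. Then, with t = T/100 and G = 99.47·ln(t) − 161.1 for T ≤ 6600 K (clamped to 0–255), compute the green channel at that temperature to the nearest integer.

M_in = 10⁶/5785 = 172.86; M_out = 172.86 + (+179) = 351.86.
T_out = 10⁶/351.86 = 2842.0 K → 2840 K; t = 28.4.
G = 99.47·ln 28.4 − 161.1 = 99.47·3.3464 − 161.1 = 171.765.
Rounded: 172.

172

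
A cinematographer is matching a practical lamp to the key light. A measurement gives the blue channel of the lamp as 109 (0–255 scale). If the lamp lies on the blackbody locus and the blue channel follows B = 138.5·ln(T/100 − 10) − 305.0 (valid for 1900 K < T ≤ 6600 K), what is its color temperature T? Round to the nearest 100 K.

ln(t − 10) = (109 + 305.0) / 138.5 = 2.9892.
t − 10 = e^2.9892 = 19.869, so t = 29.869.
T = 100·t = 2987 K → 3000 K to the nearest 100 K.

3000 K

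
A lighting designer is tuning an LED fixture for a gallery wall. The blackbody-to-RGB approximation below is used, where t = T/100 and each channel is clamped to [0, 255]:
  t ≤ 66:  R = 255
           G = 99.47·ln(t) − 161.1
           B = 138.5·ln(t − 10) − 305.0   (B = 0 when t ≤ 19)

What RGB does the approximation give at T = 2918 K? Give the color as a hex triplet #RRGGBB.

#FFAE68

t = 2918/100 = 29.18; the t ≤ 66 branch applies.
R = 255 by definition for t ≤ 66.
G = 99.47·ln 29.18 − 161.1 = 99.47·3.3735 − 161.1 = 174.460.
B = 138.5·ln(29.18 − 10) − 305.0 = 138.5·ln 19.18 − 305.0 = 138.5·2.9539 − 305.0 = 104.111.
Rounded: (255, 174, 104).
In hex: #FFAE68.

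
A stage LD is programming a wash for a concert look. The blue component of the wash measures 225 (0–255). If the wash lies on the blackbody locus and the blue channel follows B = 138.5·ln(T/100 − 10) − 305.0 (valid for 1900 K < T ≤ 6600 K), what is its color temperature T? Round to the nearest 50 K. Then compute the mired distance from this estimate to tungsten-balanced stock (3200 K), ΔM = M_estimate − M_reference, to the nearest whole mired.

-134 mireds

ln(t − 10) = (225 + 305.0) / 138.5 = 3.8267.
t − 10 = e^3.8267 = 45.911, so t = 55.911.
T = 100·t = 5591 K → 5600 K to the nearest 50 K.
M_estimate = 10⁶/5600 = 178.57; M_reference = 10⁶/3200 = 312.50.
ΔM = 178.57 − 312.50 = -133.93 → -134 mireds.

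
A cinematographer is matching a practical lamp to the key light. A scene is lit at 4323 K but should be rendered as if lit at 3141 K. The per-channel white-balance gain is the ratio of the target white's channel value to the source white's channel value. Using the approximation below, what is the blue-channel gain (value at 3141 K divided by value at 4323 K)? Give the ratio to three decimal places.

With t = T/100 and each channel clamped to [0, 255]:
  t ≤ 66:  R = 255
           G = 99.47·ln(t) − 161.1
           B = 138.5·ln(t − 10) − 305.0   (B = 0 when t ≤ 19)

0.662

At 4323 K (t = 43.23):
  B = 138.5·ln(43.23 − 10) − 305.0 = 138.5·ln 33.23 − 305.0 = 138.5·3.5035 − 305.0 = 180.228.
At 3141 K (t = 31.41):
  B = 138.5·ln(31.41 − 10) − 305.0 = 138.5·ln 21.41 − 305.0 = 138.5·3.0639 − 305.0 = 119.344.
Gain = 119.344 / 180.228 = 0.6622 → 0.662.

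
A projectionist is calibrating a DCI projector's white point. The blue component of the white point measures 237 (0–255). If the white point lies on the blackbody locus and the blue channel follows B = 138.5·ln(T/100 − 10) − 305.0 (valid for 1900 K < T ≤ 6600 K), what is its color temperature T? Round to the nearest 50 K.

ln(t − 10) = (237 + 305.0) / 138.5 = 3.9134.
t − 10 = e^3.9134 = 50.067, so t = 60.067.
T = 100·t = 6007 K → 6000 K to the nearest 50 K.

6000 K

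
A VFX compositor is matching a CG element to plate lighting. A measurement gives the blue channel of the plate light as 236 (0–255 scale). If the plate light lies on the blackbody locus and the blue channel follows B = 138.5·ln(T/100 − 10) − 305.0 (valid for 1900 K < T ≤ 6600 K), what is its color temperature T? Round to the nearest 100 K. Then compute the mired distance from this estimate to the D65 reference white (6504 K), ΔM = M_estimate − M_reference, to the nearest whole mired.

ln(t − 10) = (236 + 305.0) / 138.5 = 3.9061.
t − 10 = e^3.9061 = 49.707, so t = 59.707.
T = 100·t = 5971 K → 6000 K to the nearest 100 K.
M_estimate = 10⁶/6000 = 166.67; M_reference = 10⁶/6504 = 153.75.
ΔM = 166.67 − 153.75 = 12.92 → +13 mireds.

+13 mireds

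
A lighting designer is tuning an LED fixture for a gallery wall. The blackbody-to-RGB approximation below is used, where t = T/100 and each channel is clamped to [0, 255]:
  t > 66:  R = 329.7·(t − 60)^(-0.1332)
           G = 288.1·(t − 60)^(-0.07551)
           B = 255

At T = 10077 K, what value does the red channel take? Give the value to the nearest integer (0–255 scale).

t = 10077/100 = 100.77; the t > 66 branch applies.
R = 329.7·(100.77 − 60)^(-0.1332) = 329.7·40.77^(-0.1332) = 329.7·0.61024 = 201.197.
Rounded: 201.

201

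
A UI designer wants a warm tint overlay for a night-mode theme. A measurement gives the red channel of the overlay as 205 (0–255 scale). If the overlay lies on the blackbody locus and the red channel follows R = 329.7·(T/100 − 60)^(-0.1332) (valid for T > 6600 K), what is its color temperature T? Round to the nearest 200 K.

(t − 60)^(-0.1332) = 205/329.7 = 0.62178.
t − 60 = 0.62178^(1/-0.1332) = 0.62178^(-7.508) = 35.423, so t = 95.423.
T = 100·t = 9542 K → 9600 K to the nearest 200 K.

9600 K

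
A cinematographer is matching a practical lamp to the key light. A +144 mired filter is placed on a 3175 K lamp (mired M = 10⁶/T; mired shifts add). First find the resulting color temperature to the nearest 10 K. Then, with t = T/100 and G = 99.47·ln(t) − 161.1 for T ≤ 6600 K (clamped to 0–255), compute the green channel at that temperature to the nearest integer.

M_in = 10⁶/3175 = 314.96; M_out = 314.96 + (+144) = 458.96.
T_out = 10⁶/458.96 = 2178.8 K → 2180 K; t = 21.8.
G = 99.47·ln 21.8 − 161.1 = 99.47·3.0819 − 161.1 = 145.458.
Rounded: 145.

145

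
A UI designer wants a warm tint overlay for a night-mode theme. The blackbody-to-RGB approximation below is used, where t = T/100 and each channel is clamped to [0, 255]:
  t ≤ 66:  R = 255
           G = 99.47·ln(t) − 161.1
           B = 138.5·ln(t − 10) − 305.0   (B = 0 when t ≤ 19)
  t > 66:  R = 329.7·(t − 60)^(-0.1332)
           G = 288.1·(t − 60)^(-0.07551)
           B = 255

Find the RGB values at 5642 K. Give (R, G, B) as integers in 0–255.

t = 5642/100 = 56.42; the t ≤ 66 branch applies.
R = 255 by definition for t ≤ 66.
G = 99.47·ln 56.42 − 161.1 = 99.47·4.0328 − 161.1 = 240.045.
B = 138.5·ln(56.42 − 10) − 305.0 = 138.5·ln 46.42 − 305.0 = 138.5·3.8377 − 305.0 = 226.526.
Rounded: (255, 240, 227).

(255, 240, 227)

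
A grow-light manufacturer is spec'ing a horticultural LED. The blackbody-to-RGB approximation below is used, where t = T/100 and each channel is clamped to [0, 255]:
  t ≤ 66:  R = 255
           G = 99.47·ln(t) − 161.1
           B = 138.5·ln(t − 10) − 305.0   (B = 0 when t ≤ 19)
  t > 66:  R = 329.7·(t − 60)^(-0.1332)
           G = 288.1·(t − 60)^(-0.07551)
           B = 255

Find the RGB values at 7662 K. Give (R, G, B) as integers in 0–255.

(227, 233, 255)

t = 7662/100 = 76.62; the t > 66 branch applies.
R = 329.7·(76.62 − 60)^(-0.1332) = 329.7·16.62^(-0.1332) = 329.7·0.68772 = 226.741.
G = 288.1·(76.62 − 60)^(-0.07551) = 288.1·16.62^(-0.07551) = 288.1·0.80878 = 233.009.
B = 255 by definition for t > 66.
Rounded: (227, 233, 255).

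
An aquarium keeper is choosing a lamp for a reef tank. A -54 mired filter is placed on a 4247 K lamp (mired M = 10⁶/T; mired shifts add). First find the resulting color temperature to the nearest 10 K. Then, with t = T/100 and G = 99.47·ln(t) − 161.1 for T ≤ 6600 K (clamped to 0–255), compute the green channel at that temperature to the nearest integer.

M_in = 10⁶/4247 = 235.46; M_out = 235.46 + (-54) = 181.46.
T_out = 10⁶/181.46 = 5510.8 K → 5510 K; t = 55.1.
G = 99.47·ln 55.1 − 161.1 = 99.47·4.0091 − 161.1 = 237.690.
Rounded: 238.

238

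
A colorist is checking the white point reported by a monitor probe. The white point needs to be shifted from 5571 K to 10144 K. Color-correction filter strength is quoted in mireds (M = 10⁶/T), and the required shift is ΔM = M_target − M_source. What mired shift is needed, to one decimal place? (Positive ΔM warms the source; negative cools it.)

M_source = 10⁶/5571 = 179.501; M_target = 10⁶/10144 = 98.580.
ΔM = 98.580 − 179.501 = -80.921 → -80.9 mireds, a cooling shift.

-80.9 mireds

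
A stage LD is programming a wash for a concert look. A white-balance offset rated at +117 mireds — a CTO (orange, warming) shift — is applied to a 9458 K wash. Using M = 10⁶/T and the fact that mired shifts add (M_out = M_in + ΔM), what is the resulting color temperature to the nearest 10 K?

4490 K

M_in = 10⁶/9458 = 105.73 mireds.
M_out = 105.73 + (+117) = 222.73 mireds.
T_out = 10⁶/222.73 = 4489.7 K → 4490 K.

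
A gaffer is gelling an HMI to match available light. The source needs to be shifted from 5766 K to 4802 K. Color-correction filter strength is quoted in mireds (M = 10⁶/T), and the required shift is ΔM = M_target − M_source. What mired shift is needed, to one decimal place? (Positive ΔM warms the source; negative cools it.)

M_source = 10⁶/5766 = 173.430; M_target = 10⁶/4802 = 208.247.
ΔM = 208.247 − 173.430 = 34.816 → +34.8 mireds, a warming shift.

+34.8 mireds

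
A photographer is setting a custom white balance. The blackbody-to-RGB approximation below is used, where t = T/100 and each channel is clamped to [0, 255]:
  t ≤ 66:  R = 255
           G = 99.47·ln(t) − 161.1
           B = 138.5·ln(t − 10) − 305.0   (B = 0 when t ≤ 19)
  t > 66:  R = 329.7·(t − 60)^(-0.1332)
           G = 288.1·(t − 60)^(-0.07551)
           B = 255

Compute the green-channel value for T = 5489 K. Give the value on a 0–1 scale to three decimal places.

t = 5489/100 = 54.89; the t ≤ 66 branch applies.
G = 99.47·ln 54.89 − 161.1 = 99.47·4.0053 − 161.1 = 237.310.
On a 0–1 scale: 237.310/255 = 0.9306 → 0.931.

0.931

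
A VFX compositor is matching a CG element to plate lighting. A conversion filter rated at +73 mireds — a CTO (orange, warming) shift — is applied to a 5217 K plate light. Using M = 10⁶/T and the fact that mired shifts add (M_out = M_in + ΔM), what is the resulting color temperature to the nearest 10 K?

M_in = 10⁶/5217 = 191.68 mireds.
M_out = 191.68 + (+73) = 264.68 mireds.
T_out = 10⁶/264.68 = 3778.1 K → 3780 K.

3780 K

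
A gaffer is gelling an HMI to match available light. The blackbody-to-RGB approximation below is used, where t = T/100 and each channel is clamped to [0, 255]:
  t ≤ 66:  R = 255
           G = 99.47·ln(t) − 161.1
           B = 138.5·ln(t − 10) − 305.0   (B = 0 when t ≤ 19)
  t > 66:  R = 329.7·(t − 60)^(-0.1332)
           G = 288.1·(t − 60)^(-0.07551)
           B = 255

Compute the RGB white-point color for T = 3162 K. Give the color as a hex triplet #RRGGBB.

t = 3162/100 = 31.62; the t ≤ 66 branch applies.
R = 255 by definition for t ≤ 66.
G = 99.47·ln 31.62 − 161.1 = 99.47·3.4538 − 161.1 = 182.448.
B = 138.5·ln(31.62 − 10) − 305.0 = 138.5·ln 21.62 − 305.0 = 138.5·3.0736 − 305.0 = 120.696.
Rounded: (255, 182, 121).
In hex: #FFB679.

#FFB679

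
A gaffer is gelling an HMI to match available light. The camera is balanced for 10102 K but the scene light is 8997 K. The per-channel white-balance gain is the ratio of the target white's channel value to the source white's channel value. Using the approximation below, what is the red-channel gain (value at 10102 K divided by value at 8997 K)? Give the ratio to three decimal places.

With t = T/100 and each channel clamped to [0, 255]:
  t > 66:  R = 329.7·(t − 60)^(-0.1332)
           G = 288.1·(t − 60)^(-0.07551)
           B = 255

At 8997 K (t = 89.97):
  R = 329.7·(89.97 − 60)^(-0.1332) = 329.7·29.97^(-0.1332) = 329.7·0.63578 = 209.616.
At 10102 K (t = 101.02):
  R = 329.7·(101.02 − 60)^(-0.1332) = 329.7·41.02^(-0.1332) = 329.7·0.60975 = 201.033.
Gain = 201.033 / 209.616 = 0.9591 → 0.959.

0.959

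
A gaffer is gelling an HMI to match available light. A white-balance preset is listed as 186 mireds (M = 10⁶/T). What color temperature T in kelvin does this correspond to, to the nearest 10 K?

5380 K

T = 10⁶ / 186 = 5376.34 K → 5380 K.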